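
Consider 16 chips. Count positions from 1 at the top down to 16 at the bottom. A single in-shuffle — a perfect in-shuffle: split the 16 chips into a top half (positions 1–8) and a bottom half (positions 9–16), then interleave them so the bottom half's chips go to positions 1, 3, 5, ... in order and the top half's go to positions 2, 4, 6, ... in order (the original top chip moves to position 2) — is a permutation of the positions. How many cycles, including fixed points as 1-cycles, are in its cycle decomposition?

2

Trace each unvisited position around until it returns:
(1 2 4 8 16 15 13 9) (3 6 12 7 14 11 5 10)
2 cycles in total.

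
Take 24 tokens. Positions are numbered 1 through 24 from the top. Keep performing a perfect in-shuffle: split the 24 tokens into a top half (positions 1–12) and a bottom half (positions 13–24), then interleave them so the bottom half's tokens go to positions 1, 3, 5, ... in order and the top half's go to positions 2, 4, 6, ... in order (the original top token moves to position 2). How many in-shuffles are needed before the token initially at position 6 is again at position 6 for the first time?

Follow position 6 under repeated in-shuffles:
6 → 12 → 24 → 23 → 21 → 17 → 9 → 18 → 11 → 22 → 19 → 13 → 1 → 2 → 4 → 8 → 16 → 7 → 14 → 3 → 6
It first returns after 20 in-shuffles.

20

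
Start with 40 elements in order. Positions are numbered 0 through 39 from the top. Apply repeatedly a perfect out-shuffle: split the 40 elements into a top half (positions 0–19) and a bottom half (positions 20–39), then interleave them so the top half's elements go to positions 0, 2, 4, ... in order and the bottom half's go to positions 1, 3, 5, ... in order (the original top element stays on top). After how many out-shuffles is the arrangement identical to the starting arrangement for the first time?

12

The out-shuffle permutes the 40 positions with cycle lengths [1, 1, 2, 12, 12, 12].
Every element is home exactly when every cycle has completed a whole number of laps, i.e. after lcm(1, 2, 12) = 12 out-shuffles.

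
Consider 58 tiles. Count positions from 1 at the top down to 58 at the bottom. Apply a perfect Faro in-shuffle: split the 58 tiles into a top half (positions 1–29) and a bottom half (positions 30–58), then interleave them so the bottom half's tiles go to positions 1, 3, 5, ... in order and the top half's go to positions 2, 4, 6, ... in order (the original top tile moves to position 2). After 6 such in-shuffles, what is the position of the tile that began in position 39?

18

Track the tile's position through each in-shuffle:
39 → 19 → 38 → 17 → 34 → 9 → 18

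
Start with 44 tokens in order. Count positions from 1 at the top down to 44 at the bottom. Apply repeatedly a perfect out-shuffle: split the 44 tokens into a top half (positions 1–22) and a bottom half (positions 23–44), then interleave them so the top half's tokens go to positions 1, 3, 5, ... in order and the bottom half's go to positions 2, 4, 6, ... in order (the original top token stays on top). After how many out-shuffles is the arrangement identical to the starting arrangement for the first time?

14

The out-shuffle permutes the 44 positions with cycle lengths [1, 1, 14, 14, 14].
Every token is home exactly when every cycle has completed a whole number of laps, i.e. after lcm(1, 14) = 14 out-shuffles.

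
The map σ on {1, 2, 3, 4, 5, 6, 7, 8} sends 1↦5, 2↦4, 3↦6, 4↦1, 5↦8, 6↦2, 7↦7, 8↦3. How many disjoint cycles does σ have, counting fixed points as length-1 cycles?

Cycle decomposition: (1 5 8 3 6 2 4) (7).
2 cycles.

2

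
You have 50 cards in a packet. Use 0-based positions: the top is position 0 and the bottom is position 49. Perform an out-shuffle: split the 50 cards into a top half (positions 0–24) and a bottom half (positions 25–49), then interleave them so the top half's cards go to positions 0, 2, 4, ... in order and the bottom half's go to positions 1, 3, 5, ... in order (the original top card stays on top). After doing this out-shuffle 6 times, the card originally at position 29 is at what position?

Track the card's position through each out-shuffle:
29 → 9 → 18 → 36 → 23 → 46 → 43

43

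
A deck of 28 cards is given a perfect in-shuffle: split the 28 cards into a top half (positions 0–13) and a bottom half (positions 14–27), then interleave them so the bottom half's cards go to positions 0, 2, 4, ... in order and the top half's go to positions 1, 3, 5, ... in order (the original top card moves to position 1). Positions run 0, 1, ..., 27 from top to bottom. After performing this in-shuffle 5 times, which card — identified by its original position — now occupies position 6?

11

Work backwards from position 6, undoing one in-shuffle at a time:
6 ← 17 ← 8 ← 18 ← 23 ← 11
So the card now at position 6 started at position 11.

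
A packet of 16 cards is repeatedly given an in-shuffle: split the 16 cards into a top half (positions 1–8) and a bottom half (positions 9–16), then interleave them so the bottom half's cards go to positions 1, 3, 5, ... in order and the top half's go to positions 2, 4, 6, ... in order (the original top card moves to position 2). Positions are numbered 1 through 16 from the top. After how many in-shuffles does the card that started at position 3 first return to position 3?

8

Follow position 3 under repeated in-shuffles:
3 → 6 → 12 → 7 → 14 → 11 → 5 → 10 → 3
It first returns after 8 in-shuffles.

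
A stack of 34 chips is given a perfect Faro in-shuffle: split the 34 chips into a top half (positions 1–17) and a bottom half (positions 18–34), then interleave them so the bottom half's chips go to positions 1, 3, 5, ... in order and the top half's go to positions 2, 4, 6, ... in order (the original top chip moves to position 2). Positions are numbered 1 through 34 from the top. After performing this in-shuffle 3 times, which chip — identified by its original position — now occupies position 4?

Work backwards from position 4, undoing one in-shuffle at a time:
4 ← 2 ← 1 ← 18
So the chip now at position 4 started at position 18.

18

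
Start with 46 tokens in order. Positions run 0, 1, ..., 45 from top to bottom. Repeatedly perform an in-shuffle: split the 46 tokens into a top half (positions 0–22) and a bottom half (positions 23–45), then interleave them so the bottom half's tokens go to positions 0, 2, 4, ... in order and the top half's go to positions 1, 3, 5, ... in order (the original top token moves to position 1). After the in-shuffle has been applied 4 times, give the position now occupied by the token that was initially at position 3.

16

Track the token's position through each in-shuffle:
3 → 7 → 15 → 31 → 16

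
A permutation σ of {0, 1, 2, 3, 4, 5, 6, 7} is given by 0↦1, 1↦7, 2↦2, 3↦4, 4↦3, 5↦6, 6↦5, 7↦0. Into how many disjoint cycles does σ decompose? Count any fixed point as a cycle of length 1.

Cycle decomposition: (0 1 7) (2) (3 4) (5 6).
4 cycles.

4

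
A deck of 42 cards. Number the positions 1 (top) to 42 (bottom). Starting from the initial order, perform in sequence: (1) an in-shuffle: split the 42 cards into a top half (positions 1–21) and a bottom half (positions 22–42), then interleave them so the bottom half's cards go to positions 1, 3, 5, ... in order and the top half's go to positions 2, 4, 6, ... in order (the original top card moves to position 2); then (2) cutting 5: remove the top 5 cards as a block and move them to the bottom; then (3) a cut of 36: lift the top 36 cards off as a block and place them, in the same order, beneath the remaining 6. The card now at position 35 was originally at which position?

Undo the operations in reverse order, starting from position 35:
  undo op 3 (cut 36): 35 ← 29
  undo op 2 (cut 5): 29 ← 34
  undo op 1 (in-shuffle, from top half): 34 ← 17
So the card at position 35 came from original position 17.

17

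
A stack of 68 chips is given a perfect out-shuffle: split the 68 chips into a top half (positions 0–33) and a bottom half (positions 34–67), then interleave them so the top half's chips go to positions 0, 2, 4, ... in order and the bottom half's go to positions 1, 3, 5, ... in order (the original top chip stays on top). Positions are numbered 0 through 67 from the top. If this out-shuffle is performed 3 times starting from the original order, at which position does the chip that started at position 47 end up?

41

Track the chip's position through each out-shuffle:
47 → 27 → 54 → 41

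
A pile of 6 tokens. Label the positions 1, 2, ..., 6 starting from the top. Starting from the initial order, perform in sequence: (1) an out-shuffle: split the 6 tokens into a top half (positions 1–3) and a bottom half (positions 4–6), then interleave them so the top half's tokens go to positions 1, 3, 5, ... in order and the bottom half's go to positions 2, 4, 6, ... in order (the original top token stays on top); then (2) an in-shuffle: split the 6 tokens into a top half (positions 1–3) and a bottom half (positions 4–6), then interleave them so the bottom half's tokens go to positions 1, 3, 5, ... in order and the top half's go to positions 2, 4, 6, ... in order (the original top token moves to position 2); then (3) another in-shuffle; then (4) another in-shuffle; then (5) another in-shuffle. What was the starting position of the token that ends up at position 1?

Undo the operations in reverse order, starting from position 1:
  undo op 5 (in-shuffle, from bottom half): 1 ← 4
  undo op 4 (in-shuffle, from top half): 4 ← 2
  undo op 3 (in-shuffle, from top half): 2 ← 1
  undo op 2 (in-shuffle, from bottom half): 1 ← 4
  undo op 1 (out-shuffle, from bottom half): 4 ← 5
So the token at position 1 came from original position 5.

5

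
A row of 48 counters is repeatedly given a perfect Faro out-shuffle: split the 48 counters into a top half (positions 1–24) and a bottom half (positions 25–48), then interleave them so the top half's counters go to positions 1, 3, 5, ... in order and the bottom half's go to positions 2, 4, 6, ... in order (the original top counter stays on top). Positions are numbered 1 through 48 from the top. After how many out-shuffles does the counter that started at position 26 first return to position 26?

Follow position 26 under repeated out-shuffles:
26 → 4 → 7 → 13 → 25 → 2 → 3 → 5 → ... → 26 (length 23)
It first returns after 23 out-shuffles.

23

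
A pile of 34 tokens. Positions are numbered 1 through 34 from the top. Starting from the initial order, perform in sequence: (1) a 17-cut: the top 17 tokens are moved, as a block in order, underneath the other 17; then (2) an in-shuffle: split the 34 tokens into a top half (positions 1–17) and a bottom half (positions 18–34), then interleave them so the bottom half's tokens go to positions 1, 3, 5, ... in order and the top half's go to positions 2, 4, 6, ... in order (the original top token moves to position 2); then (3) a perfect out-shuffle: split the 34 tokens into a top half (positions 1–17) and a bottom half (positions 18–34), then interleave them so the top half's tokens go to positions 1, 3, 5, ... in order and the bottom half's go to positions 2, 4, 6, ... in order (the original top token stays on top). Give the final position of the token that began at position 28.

10

Track the token from position 28 forward through each operation:
  after op 1 (cut 17): 28 → 11
  after op 2 (in-shuffle): 11 → 22
  after op 3 (out-shuffle): 22 → 10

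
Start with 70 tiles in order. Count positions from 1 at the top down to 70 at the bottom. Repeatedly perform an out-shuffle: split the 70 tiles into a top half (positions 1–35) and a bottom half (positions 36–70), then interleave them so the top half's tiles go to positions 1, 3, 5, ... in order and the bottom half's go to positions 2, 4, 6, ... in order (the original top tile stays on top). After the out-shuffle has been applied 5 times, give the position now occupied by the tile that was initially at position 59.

63

Track the tile's position through each out-shuffle:
59 → 48 → 26 → 51 → 32 → 63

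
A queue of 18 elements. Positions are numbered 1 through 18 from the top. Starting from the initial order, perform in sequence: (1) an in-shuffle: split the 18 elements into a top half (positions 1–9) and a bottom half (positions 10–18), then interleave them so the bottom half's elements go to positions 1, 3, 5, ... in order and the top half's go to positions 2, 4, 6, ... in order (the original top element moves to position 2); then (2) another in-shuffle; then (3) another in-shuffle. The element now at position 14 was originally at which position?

Undo the operations in reverse order, starting from position 14:
  undo op 3 (in-shuffle, from top half): 14 ← 7
  undo op 2 (in-shuffle, from bottom half): 7 ← 13
  undo op 1 (in-shuffle, from bottom half): 13 ← 16
So the element at position 14 came from original position 16.

16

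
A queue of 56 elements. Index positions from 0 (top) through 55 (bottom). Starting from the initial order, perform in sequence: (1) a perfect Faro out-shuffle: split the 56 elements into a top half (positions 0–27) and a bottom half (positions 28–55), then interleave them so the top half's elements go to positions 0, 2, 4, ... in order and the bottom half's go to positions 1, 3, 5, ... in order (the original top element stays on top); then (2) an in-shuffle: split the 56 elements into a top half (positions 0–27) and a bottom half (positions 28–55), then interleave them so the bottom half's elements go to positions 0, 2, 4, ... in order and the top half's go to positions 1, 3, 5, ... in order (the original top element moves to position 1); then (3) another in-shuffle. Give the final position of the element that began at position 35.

Track the element from position 35 forward through each operation:
  after op 1 (out-shuffle): 35 → 15
  after op 2 (in-shuffle): 15 → 31
  after op 3 (in-shuffle): 31 → 6

6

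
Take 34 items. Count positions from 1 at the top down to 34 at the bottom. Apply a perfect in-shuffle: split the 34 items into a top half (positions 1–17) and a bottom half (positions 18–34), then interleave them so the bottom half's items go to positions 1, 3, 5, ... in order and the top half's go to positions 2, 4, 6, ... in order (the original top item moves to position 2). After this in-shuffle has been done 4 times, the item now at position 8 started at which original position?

18

Work backwards from position 8, undoing one in-shuffle at a time:
8 ← 4 ← 2 ← 1 ← 18
So the item now at position 8 started at position 18.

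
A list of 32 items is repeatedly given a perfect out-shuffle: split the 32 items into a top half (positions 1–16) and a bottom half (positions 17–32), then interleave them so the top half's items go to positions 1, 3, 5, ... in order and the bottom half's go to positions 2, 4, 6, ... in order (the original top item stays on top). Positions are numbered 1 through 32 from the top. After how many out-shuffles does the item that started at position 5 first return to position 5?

Follow position 5 under repeated out-shuffles:
5 → 9 → 17 → 2 → 3 → 5
It first returns after 5 out-shuffles.

5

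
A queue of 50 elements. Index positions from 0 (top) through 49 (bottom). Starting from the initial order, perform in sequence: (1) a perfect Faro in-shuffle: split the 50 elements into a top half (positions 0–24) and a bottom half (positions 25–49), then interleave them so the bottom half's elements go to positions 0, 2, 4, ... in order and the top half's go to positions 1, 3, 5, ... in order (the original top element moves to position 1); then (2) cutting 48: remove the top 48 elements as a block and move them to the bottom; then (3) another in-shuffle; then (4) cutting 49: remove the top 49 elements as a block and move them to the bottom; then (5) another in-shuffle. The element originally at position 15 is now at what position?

Track the element from position 15 forward through each operation:
  after op 1 (in-shuffle): 15 → 31
  after op 2 (cut 48): 31 → 33
  after op 3 (in-shuffle): 33 → 16
  after op 4 (cut 49): 16 → 17
  after op 5 (in-shuffle): 17 → 35

35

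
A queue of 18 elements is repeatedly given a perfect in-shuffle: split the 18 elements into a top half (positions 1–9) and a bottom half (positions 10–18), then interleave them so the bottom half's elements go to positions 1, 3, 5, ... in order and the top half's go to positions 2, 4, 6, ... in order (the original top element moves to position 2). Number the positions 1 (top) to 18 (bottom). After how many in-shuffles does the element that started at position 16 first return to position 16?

Follow position 16 under repeated in-shuffles:
16 → 13 → 7 → 14 → 9 → 18 → 17 → 15 → 11 → 3 → 6 → 12 → 5 → 10 → 1 → 2 → 4 → 8 → 16
It first returns after 18 in-shuffles.

18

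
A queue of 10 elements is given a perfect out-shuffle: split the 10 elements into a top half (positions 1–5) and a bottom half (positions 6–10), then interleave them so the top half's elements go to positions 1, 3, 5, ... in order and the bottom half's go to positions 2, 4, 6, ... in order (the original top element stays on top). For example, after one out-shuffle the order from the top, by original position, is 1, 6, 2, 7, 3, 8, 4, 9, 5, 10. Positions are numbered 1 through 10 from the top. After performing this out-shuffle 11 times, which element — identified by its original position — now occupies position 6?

Work backwards from position 6, undoing one out-shuffle at a time:
6 ← 8 ← 9 ← 5 ← 3 ← 2 ← 6 ← 8 ← 9 ← 5 ← 3 ← 2
So the element now at position 6 started at position 2.

2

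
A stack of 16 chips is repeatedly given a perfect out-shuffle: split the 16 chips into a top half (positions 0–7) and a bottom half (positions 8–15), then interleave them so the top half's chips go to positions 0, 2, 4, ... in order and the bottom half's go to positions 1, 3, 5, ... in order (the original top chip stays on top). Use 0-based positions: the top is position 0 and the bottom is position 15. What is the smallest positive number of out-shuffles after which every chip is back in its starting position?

4

The out-shuffle permutes the 16 positions with cycle lengths [1, 1, 2, 4, 4, 4].
Every chip is home exactly when every cycle has completed a whole number of laps, i.e. after lcm(1, 2, 4) = 4 out-shuffles.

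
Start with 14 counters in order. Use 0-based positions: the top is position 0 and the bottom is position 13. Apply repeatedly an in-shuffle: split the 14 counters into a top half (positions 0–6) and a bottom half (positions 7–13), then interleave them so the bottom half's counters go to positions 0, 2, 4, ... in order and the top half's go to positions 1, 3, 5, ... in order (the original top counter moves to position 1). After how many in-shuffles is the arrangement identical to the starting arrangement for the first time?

The in-shuffle permutes the 14 positions with cycle lengths [2, 4, 4, 4].
Every counter is home exactly when every cycle has completed a whole number of laps, i.e. after lcm(2, 4) = 4 in-shuffles.

4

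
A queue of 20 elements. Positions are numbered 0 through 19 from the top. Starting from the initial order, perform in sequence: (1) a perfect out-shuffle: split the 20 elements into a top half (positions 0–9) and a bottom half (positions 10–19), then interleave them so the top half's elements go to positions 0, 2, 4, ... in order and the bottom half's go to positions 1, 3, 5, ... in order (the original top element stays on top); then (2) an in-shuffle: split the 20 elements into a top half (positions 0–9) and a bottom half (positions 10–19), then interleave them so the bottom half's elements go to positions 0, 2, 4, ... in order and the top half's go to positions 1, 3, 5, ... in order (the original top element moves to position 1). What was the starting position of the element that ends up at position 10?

Undo the operations in reverse order, starting from position 10:
  undo op 2 (in-shuffle, from bottom half): 10 ← 15
  undo op 1 (out-shuffle, from bottom half): 15 ← 17
So the element at position 10 came from original position 17.

17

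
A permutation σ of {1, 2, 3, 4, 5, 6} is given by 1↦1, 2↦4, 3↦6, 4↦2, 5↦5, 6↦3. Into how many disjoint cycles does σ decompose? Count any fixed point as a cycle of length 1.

4

Cycle decomposition: (1) (2 4) (3 6) (5).
4 cycles.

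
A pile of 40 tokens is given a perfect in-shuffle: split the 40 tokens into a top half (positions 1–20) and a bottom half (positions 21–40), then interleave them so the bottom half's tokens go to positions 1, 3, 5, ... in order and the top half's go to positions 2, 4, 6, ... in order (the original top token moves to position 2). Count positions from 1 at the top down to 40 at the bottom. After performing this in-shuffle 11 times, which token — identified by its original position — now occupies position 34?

24

Work backwards from position 34, undoing one in-shuffle at a time:
34 ← 17 ← 29 ← 35 ← 38 ← 19 ← 30 ← 15 ← 28 ← 14 ← 7 ← 24
So the token now at position 34 started at position 24.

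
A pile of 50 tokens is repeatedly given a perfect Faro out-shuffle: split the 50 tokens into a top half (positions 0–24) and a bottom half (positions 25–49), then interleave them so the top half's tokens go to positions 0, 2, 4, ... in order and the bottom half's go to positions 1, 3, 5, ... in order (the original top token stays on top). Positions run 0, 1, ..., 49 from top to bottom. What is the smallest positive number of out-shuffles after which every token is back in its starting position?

The out-shuffle permutes the 50 positions with cycle lengths [1, 1, 3, 3, 21, 21].
Every token is home exactly when every cycle has completed a whole number of laps, i.e. after lcm(1, 3, 21) = 21 out-shuffles.

21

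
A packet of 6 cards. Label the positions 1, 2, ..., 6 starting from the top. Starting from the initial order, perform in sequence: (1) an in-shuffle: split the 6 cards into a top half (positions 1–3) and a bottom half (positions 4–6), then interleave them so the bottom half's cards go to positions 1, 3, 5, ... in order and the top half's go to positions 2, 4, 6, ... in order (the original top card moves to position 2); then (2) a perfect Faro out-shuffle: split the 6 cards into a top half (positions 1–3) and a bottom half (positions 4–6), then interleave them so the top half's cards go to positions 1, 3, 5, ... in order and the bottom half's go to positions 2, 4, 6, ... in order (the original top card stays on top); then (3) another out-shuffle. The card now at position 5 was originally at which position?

1

Undo the operations in reverse order, starting from position 5:
  undo op 3 (out-shuffle, from top half): 5 ← 3
  undo op 2 (out-shuffle, from top half): 3 ← 2
  undo op 1 (in-shuffle, from top half): 2 ← 1
So the card at position 5 came from original position 1.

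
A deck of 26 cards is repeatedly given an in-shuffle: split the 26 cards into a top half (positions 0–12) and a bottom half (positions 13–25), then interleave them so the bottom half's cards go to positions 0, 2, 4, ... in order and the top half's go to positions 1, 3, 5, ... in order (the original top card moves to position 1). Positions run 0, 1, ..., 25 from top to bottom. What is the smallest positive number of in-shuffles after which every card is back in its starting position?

18

The in-shuffle permutes the 26 positions with cycle lengths [2, 6, 18].
Every card is home exactly when every cycle has completed a whole number of laps, i.e. after lcm(2, 6, 18) = 18 in-shuffles.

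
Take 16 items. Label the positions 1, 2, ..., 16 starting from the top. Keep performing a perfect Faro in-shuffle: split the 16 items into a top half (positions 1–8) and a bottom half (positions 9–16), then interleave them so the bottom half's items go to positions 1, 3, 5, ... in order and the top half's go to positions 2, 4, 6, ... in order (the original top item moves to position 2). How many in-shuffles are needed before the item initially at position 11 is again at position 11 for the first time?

Follow position 11 under repeated in-shuffles:
11 → 5 → 10 → 3 → 6 → 12 → 7 → 14 → 11
It first returns after 8 in-shuffles.

8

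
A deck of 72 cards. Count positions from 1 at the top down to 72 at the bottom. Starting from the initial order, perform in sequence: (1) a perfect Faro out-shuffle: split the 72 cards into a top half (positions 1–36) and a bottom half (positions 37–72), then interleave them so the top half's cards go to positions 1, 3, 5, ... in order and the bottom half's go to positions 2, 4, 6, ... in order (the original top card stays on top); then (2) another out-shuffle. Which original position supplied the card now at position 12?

57

Undo the operations in reverse order, starting from position 12:
  undo op 2 (out-shuffle, from bottom half): 12 ← 42
  undo op 1 (out-shuffle, from bottom half): 42 ← 57
So the card at position 12 came from original position 57.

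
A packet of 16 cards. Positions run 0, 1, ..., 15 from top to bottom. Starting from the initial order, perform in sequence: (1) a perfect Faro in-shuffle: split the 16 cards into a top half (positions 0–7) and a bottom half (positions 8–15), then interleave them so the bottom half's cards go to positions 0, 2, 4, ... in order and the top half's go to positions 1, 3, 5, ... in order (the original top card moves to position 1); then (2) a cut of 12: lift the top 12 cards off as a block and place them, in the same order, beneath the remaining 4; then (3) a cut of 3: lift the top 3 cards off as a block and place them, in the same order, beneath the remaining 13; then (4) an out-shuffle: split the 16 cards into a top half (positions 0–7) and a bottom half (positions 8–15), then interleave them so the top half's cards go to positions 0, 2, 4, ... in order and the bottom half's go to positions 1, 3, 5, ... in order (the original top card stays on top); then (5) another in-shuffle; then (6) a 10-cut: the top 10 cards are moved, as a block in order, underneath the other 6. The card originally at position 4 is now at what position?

Track the card from position 4 forward through each operation:
  after op 1 (in-shuffle): 4 → 9
  after op 2 (cut 12): 9 → 13
  after op 3 (cut 3): 13 → 10
  after op 4 (out-shuffle): 10 → 5
  after op 5 (in-shuffle): 5 → 11
  after op 6 (cut 10): 11 → 1

1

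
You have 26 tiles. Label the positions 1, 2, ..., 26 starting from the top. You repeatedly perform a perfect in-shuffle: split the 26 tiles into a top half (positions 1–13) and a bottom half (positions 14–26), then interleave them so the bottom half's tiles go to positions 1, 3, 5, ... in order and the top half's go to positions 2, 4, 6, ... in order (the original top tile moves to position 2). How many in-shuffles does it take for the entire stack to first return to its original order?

18

The in-shuffle permutes the 26 positions with cycle lengths [2, 6, 18].
Every tile is home exactly when every cycle has completed a whole number of laps, i.e. after lcm(2, 6, 18) = 18 in-shuffles.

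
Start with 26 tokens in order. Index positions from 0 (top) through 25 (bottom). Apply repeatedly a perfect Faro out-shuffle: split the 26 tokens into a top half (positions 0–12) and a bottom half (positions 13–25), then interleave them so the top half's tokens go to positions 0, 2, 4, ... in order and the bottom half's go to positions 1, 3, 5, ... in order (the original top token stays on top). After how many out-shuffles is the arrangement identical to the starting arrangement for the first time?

20

The out-shuffle permutes the 26 positions with cycle lengths [1, 1, 4, 20].
Every token is home exactly when every cycle has completed a whole number of laps, i.e. after lcm(1, 4, 20) = 20 out-shuffles.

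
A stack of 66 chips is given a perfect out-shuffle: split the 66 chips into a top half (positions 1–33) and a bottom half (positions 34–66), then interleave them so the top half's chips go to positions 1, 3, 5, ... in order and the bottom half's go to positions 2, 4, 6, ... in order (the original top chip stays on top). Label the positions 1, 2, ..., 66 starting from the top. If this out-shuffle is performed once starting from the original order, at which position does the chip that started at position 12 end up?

Track the chip's position through each out-shuffle:
12 → 23

23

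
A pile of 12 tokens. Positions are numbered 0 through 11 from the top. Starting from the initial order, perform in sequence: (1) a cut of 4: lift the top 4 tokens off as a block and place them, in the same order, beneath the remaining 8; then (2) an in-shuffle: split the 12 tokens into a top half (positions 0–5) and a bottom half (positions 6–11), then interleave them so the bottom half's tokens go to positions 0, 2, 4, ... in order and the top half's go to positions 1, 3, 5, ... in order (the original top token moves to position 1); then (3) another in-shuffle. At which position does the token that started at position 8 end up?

6

Track the token from position 8 forward through each operation:
  after op 1 (cut 4): 8 → 4
  after op 2 (in-shuffle): 4 → 9
  after op 3 (in-shuffle): 9 → 6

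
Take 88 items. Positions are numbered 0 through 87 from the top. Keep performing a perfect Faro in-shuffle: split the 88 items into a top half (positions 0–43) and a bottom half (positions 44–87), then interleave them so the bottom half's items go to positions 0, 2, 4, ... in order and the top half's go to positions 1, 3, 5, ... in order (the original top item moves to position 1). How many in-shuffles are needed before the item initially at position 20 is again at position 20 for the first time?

Follow position 20 under repeated in-shuffles:
20 → 41 → 83 → 78 → 68 → 48 → 8 → 17 → 35 → 71 → 54 → 20
It first returns after 11 in-shuffles.

11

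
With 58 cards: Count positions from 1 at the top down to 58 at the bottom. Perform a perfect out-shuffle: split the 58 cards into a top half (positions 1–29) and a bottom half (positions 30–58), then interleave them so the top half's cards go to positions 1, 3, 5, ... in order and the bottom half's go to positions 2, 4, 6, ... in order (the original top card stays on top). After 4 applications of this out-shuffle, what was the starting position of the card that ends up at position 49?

4

Work backwards from position 49, undoing one out-shuffle at a time:
49 ← 25 ← 13 ← 7 ← 4
So the card now at position 49 started at position 4.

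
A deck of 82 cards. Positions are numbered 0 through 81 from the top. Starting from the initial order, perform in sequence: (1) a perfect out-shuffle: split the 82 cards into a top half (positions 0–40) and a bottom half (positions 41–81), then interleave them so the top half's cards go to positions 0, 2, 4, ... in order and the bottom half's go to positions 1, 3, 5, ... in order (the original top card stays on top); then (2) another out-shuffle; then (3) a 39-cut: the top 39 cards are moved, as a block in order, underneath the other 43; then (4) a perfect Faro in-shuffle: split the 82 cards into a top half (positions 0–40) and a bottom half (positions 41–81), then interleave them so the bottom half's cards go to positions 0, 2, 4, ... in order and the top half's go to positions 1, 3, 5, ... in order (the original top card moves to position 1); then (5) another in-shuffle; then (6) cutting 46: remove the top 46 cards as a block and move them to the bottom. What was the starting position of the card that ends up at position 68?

37

Undo the operations in reverse order, starting from position 68:
  undo op 6 (cut 46): 68 ← 32
  undo op 5 (in-shuffle, from bottom half): 32 ← 57
  undo op 4 (in-shuffle, from top half): 57 ← 28
  undo op 3 (cut 39): 28 ← 67
  undo op 2 (out-shuffle, from bottom half): 67 ← 74
  undo op 1 (out-shuffle, from top half): 74 ← 37
So the card at position 68 came from original position 37.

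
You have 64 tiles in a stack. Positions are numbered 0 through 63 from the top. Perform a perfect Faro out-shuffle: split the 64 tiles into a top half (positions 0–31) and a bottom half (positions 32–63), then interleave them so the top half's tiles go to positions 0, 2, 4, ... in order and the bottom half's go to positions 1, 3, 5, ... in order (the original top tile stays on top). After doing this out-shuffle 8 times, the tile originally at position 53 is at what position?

23

Track the tile's position through each out-shuffle:
53 → 43 → 23 → 46 → 29 → 58 → 53 → 43 → 23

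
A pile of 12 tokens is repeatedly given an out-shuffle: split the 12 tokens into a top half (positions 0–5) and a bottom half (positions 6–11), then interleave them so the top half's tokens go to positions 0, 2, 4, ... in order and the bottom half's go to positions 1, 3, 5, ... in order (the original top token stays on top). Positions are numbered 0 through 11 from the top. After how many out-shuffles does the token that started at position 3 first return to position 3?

Follow position 3 under repeated out-shuffles:
3 → 6 → 1 → 2 → 4 → 8 → 5 → 10 → 9 → 7 → 3
It first returns after 10 out-shuffles.

10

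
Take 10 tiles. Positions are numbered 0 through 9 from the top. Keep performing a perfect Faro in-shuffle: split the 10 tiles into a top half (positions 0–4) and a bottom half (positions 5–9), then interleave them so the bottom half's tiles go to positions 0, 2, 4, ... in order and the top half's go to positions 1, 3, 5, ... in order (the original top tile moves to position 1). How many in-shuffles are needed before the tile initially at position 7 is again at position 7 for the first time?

10

Follow position 7 under repeated in-shuffles:
7 → 4 → 9 → 8 → 6 → 2 → 5 → 0 → 1 → 3 → 7
It first returns after 10 in-shuffles.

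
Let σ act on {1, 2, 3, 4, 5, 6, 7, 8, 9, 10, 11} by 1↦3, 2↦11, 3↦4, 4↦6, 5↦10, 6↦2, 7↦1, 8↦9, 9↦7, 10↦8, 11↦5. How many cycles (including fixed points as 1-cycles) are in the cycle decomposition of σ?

Cycle decomposition: (1 3 4 6 2 11 5 10 8 9 7).
1 cycle.

1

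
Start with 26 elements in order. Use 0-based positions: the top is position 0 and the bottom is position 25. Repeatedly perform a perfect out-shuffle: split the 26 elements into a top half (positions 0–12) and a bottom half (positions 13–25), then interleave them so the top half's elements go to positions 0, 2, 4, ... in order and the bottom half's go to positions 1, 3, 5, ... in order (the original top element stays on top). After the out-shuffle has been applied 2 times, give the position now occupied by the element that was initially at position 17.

Track the element's position through each out-shuffle:
17 → 9 → 18

18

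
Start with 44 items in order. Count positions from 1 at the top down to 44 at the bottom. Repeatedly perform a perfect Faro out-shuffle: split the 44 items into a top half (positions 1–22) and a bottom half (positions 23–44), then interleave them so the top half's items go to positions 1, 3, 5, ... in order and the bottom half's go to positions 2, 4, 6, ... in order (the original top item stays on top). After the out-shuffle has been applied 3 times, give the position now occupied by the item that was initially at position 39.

4

Track the item's position through each out-shuffle:
39 → 34 → 24 → 4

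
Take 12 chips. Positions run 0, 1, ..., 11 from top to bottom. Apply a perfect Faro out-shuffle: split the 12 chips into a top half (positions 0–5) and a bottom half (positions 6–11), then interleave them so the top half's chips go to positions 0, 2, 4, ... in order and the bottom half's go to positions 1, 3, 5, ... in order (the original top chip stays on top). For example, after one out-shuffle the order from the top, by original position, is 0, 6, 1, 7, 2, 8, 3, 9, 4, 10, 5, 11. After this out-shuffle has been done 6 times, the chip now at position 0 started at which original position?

0

Work backwards from position 0, undoing one out-shuffle at a time:
0 ← 0 ← 0 ← 0 ← 0 ← 0 ← 0
So the chip now at position 0 started at position 0.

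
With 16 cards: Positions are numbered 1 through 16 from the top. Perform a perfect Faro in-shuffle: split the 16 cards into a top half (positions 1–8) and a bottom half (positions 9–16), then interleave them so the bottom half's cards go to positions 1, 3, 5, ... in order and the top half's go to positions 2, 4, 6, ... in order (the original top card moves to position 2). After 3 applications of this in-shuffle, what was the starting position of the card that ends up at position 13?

8

Work backwards from position 13, undoing one in-shuffle at a time:
13 ← 15 ← 16 ← 8
So the card now at position 13 started at position 8.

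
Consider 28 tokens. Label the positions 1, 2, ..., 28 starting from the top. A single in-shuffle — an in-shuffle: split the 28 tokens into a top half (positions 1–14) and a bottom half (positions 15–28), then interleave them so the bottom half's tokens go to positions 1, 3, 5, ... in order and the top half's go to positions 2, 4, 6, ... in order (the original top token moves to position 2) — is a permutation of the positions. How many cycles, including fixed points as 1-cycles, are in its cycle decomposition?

1

Trace each unvisited position around until it returns:
(1 2 4 8 16 3 ... len 28)
1 cycle in total.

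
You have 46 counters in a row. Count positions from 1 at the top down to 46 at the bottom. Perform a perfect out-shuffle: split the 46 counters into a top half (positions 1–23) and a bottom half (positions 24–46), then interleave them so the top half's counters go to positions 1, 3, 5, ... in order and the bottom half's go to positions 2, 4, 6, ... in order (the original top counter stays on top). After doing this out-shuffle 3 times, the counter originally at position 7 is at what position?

Track the counter's position through each out-shuffle:
7 → 13 → 25 → 4

4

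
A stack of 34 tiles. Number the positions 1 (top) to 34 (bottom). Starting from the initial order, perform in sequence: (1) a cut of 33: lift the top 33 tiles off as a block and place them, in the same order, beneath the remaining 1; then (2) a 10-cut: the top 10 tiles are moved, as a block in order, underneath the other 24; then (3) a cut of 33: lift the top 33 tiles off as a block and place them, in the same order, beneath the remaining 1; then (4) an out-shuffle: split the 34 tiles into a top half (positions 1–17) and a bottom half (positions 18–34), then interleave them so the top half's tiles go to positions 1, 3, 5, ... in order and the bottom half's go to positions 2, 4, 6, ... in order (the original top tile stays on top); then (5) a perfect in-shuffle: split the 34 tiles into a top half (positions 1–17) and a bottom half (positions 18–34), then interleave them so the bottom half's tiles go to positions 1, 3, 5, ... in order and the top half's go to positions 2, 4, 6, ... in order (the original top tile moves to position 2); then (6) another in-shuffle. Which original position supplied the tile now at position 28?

Undo the operations in reverse order, starting from position 28:
  undo op 6 (in-shuffle, from top half): 28 ← 14
  undo op 5 (in-shuffle, from top half): 14 ← 7
  undo op 4 (out-shuffle, from top half): 7 ← 4
  undo op 3 (cut 33): 4 ← 3
  undo op 2 (cut 10): 3 ← 13
  undo op 1 (cut 33): 13 ← 12
So the tile at position 28 came from original position 12.

12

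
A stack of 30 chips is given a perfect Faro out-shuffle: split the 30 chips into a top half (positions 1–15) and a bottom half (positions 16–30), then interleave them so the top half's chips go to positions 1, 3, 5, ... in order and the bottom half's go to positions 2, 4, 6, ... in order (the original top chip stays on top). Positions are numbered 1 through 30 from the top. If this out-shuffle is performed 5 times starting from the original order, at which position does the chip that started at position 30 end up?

30

Position 30 is a fixed point of every out-shuffle, so the chip never moves.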